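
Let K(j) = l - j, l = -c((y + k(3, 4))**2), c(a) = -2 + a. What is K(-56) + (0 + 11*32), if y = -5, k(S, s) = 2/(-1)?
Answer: 361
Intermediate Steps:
k(S, s) = -2 (k(S, s) = 2*(-1) = -2)
l = -47 (l = -(-2 + (-5 - 2)**2) = -(-2 + (-7)**2) = -(-2 + 49) = -1*47 = -47)
K(j) = -47 - j
K(-56) + (0 + 11*32) = (-47 - 1*(-56)) + (0 + 11*32) = (-47 + 56) + (0 + 352) = 9 + 352 = 361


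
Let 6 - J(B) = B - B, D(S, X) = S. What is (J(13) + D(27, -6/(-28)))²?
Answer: 1089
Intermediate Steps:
J(B) = 6 (J(B) = 6 - (B - B) = 6 - 1*0 = 6 + 0 = 6)
(J(13) + D(27, -6/(-28)))² = (6 + 27)² = 33² = 1089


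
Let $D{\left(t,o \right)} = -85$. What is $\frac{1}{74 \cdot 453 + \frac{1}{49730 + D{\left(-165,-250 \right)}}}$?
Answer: $\frac{49645}{1664199691} \approx 2.9831 \cdot 10^{-5}$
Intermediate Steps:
$\frac{1}{74 \cdot 453 + \frac{1}{49730 + D{\left(-165,-250 \right)}}} = \frac{1}{74 \cdot 453 + \frac{1}{49730 - 85}} = \frac{1}{33522 + \frac{1}{49645}} = \frac{1}{\frac{1664199691}{49645}} = \frac{49645}{1664199691}$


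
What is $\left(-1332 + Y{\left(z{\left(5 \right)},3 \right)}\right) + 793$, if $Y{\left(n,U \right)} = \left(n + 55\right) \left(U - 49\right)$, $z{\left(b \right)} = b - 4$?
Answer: $-3115$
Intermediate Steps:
$z{\left(b \right)} = -4 + b$
$Y{\left(n,U \right)} = \left(-49 + U\right) \left(55 + n\right)$ ($Y{\left(n,U \right)} = \left(55 + n\right) \left(-49 + U\right) = \left(-49 + U\right) \left(55 + n\right)$)
$\left(-1332 + Y{\left(z{\left(5 \right)},3 \right)}\right) + 793 = \left(-1332 + \left(-2695 - 49 \left(-4 + 5\right) + 55 \cdot 3 + 3 \left(-4 + 5\right)\right)\right) + 793 = \left(-1332 + \left(-2695 - 49 + 165 + 3 \cdot 1\right)\right) + 793 = \left(-1332 + \left(-2695 - 49 + 165 + 3\right)\right) + 793 = \left(-1332 - 2576\right) + 793 = -3908 + 793 = -3115$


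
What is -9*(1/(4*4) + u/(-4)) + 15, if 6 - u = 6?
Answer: 231/16 ≈ 14.438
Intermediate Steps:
u = 0 (u = 6 - 1*6 = 6 - 6 = 0)
-9*(1/(4*4) + u/(-4)) + 15 = -9*(1/(4*4) + 0/(-4)) + 15 = -9*((1/4)*(1/4) + 0*(-1/4)) + 15 = -9*(1/16 + 0) + 15 = -9*1/16 + 15 = -9/16 + 15 = 231/16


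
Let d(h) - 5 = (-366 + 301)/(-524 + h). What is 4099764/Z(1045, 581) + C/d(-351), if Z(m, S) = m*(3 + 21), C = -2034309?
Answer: -123957522369/309320 ≈ -4.0074e+5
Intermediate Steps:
Z(m, S) = 24*m (Z(m, S) = m*24 = 24*m)
d(h) = 5 - 65/(-524 + h) (d(h) = 5 + (-366 + 301)/(-524 + h) = 5 - 65/(-524 + h))
4099764/Z(1045, 581) + C/d(-351) = 4099764/((24*1045)) - 2034309*(-524 - 351)/(5*(-537 - 351)) = 4099764/25080 - 2034309/(5*(-888)/(-875)) = 4099764*(1/25080) - 2034309/(5*(-1/875)*(-888)) = 341647/2090 - 2034309/888/175 = 341647/2090 - 2034309*175/888 = 341647/2090 - 118668025/296 = -123957522369/309320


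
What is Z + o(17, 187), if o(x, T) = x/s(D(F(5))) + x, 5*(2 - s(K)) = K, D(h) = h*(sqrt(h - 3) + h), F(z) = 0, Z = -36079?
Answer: -72107/2 ≈ -36054.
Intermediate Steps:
D(h) = h*(h + sqrt(-3 + h)) (D(h) = h*(sqrt(-3 + h) + h) = h*(h + sqrt(-3 + h)))
s(K) = 2 - K/5
o(x, T) = 3*x/2 (o(x, T) = x/(2 - 0*(0 + sqrt(-3 + 0))) + x = x/(2 - 0*(0 + sqrt(-3))) + x = x/(2 - 0*(0 + I*sqrt(3))) + x = x/(2 - 0*I*sqrt(3)) + x = x/(2 - 1/5*0) + x = x/(2 + 0) + x = x/2 + x = 3*x/2)
Z + o(17, 187) = -36079 + (3/2)*17 = -36079 + 51/2 = -72107/2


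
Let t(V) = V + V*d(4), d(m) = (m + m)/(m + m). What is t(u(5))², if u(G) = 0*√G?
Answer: 0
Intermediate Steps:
u(G) = 0
d(m) = 1 (d(m) = (2*m)/((2*m)) = (2*m)*(1/(2*m)) = 1)
t(V) = 2*V (t(V) = V + V*1 = V + V = 2*V)
t(u(5))² = (2*0)² = 0² = 0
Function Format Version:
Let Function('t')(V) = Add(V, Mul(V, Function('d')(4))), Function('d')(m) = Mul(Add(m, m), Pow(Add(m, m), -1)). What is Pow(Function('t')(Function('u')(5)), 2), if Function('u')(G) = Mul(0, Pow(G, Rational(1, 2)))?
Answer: 0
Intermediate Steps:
Function('u')(G) = 0
Function('d')(m) = 1 (Function('d')(m) = Mul(Mul(2, m), Pow(Mul(2, m), -1)) = Mul(Mul(2, m), Mul(Rational(1, 2), Pow(m, -1))) = 1)
Function('t')(V) = Mul(2, V) (Function('t')(V) = Add(V, Mul(V, 1)) = Add(V, V) = Mul(2, V))
Pow(Function('t')(Function('u')(5)), 2) = Pow(Mul(2, 0), 2) = Pow(0, 2) = 0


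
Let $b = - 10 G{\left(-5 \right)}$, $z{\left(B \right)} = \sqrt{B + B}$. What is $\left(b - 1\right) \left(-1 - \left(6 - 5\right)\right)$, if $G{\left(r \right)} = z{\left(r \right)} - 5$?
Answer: $-98 + 20 i \sqrt{10} \approx -98.0 + 63.246 i$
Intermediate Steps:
$z{\left(B \right)} = \sqrt{2} \sqrt{B}$ ($z{\left(B \right)} = \sqrt{2 B} = \sqrt{2} \sqrt{B}$)
$G{\left(r \right)} = -5 + \sqrt{2} \sqrt{r}$ ($G{\left(r \right)} = \sqrt{2} \sqrt{r} - 5 = -5 + \sqrt{2} \sqrt{r}$)
$b = 50 - 10 i \sqrt{10}$ ($b = - 10 \left(-5 + \sqrt{2} \sqrt{-5}\right) = - 10 \left(-5 + \sqrt{2} i \sqrt{5}\right) = - 10 \left(-5 + i \sqrt{10}\right) = 50 - 10 i \sqrt{10} \approx 50.0 - 31.623 i$)
$\left(b - 1\right) \left(-1 - \left(6 - 5\right)\right) = \left(\left(50 - 10 i \sqrt{10}\right) - 1\right) \left(-1 - \left(6 - 5\right)\right) = \left(49 - 10 i \sqrt{10}\right) \left(-1 - 1\right) = \left(49 - 10 i \sqrt{10}\right) \left(-2\right) = -98 + 20 i \sqrt{10}$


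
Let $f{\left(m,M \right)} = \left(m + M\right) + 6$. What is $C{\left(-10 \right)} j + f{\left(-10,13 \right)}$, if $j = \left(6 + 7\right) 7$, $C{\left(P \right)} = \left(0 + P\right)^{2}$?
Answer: $9109$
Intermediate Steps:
$f{\left(m,M \right)} = 6 + M + m$ ($f{\left(m,M \right)} = \left(M + m\right) + 6 = 6 + M + m$)
$C{\left(P \right)} = P^{2}$
$j = 91$ ($j = 13 \cdot 7 = 91$)
$C{\left(-10 \right)} j + f{\left(-10,13 \right)} = \left(-10\right)^{2} \cdot 91 + \left(6 + 13 - 10\right) = 100 \cdot 91 + 9 = 9100 + 9 = 9109$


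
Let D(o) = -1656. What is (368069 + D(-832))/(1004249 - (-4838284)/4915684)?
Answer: 450292630373/1234143894900 ≈ 0.36486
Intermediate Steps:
(368069 + D(-832))/(1004249 - (-4838284)/4915684) = (368069 - 1656)/(1004249 - (-4838284)/4915684) = 366413/(1004249 - (-4838284)/4915684) = 366413/(1004249 - 1*(-1209571/1228921)) = 366413/(1004249 + 1209571/1228921) = 366413/(1234143894900/1228921) = 366413*(1228921/1234143894900) = 450292630373/1234143894900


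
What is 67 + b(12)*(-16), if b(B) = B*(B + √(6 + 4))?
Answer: -2237 - 192*√10 ≈ -2844.2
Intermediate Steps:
b(B) = B*(B + √10)
67 + b(12)*(-16) = 67 + (12*(12 + √10))*(-16) = 67 + (144 + 12*√10)*(-16) = 67 + (-2304 - 192*√10) = -2237 - 192*√10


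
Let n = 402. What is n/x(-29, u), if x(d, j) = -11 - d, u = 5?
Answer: 67/3 ≈ 22.333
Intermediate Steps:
n/x(-29, u) = 402/(-11 - 1*(-29)) = 402/(-11 + 29) = 402/18 = 402*(1/18) = 67/3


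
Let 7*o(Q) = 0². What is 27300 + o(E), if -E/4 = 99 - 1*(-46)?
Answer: 27300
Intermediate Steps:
E = -580 (E = -4*(99 - 1*(-46)) = -4*(99 + 46) = -4*145 = -580)
o(Q) = 0 (o(Q) = (⅐)*0² = (⅐)*0 = 0)
27300 + o(E) = 27300 + 0 = 27300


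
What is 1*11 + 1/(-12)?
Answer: 131/12 ≈ 10.917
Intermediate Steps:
1*11 + 1/(-12) = 11 - 1/12 = 131/12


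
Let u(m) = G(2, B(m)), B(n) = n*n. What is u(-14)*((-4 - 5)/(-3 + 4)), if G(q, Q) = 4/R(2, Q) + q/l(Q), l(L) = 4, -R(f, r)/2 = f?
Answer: 9/2 ≈ 4.5000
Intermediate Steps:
R(f, r) = -2*f
B(n) = n²
G(q, Q) = -1 + q/4 (G(q, Q) = 4/((-2*2)) + q/4 = 4/(-4) + q*(¼) = 4*(-¼) + q/4 = -1 + q/4)
u(m) = -½ (u(m) = -1 + (¼)*2 = -1 + ½ = -½)
u(-14)*((-4 - 5)/(-3 + 4)) = -(-4 - 5)/(2*(-3 + 4)) = -(-9)/(2*1) = -(-9)/2 = -½*(-9) = 9/2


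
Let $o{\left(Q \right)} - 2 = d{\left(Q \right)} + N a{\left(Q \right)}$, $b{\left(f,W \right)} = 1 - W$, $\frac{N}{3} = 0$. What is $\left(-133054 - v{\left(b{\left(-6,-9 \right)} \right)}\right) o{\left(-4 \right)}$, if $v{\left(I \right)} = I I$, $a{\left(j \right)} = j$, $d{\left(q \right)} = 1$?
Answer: $-399462$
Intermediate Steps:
$N = 0$ ($N = 3 \cdot 0 = 0$)
$v{\left(I \right)} = I^{2}$
$o{\left(Q \right)} = 3$ ($o{\left(Q \right)} = 2 + \left(1 + 0 Q\right) = 2 + \left(1 + 0\right) = 2 + 1 = 3$)
$\left(-133054 - v{\left(b{\left(-6,-9 \right)} \right)}\right) o{\left(-4 \right)} = \left(-133054 - \left(1 - -9\right)^{2}\right) 3 = \left(-133054 - \left(1 + 9\right)^{2}\right) 3 = \left(-133054 - 10^{2}\right) 3 = \left(-133054 - 100\right) 3 = \left(-133154\right) 3 = -399462$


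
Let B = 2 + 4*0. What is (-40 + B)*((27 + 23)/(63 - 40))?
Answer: -1900/23 ≈ -82.609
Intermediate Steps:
B = 2 (B = 2 + 0 = 2)
(-40 + B)*((27 + 23)/(63 - 40)) = (-40 + 2)*((27 + 23)/(63 - 40)) = -1900/23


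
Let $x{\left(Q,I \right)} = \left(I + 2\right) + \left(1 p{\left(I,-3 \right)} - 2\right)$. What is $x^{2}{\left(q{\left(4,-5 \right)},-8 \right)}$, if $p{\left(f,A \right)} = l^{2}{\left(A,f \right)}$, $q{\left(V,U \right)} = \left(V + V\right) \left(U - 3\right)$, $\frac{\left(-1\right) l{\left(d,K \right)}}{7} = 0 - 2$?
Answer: $35344$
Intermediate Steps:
$l{\left(d,K \right)} = 14$ ($l{\left(d,K \right)} = - 7 \left(0 - 2\right) = \left(-7\right) \left(-2\right) = 14$)
$q{\left(V,U \right)} = 2 V \left(-3 + U\right)$
$p{\left(f,A \right)} = 196$ ($p{\left(f,A \right)} = 14^{2} = 196$)
$x{\left(Q,I \right)} = 196 + I$ ($x{\left(Q,I \right)} = \left(I + 2\right) + \left(1 \cdot 196 - 2\right) = \left(2 + I\right) + \left(196 - 2\right) = \left(2 + I\right) + 194 = 196 + I$)
$x^{2}{\left(q{\left(4,-5 \right)},-8 \right)} = \left(196 - 8\right)^{2} = 188^{2} = 35344$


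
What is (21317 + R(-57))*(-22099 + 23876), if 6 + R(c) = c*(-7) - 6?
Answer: 38568008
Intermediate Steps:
R(c) = -12 - 7*c (R(c) = -6 + (c*(-7) - 6) = -6 + (-7*c - 6) = -6 + (-6 - 7*c) = -12 - 7*c)
(21317 + R(-57))*(-22099 + 23876) = (21317 + (-12 - 7*(-57)))*(-22099 + 23876) = (21317 + (-12 + 399))*1777 = (21317 + 387)*1777 = 21704*1777 = 38568008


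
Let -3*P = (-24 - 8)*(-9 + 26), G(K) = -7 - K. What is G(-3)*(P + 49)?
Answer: -2764/3 ≈ -921.33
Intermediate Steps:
P = 544/3 (P = -(-24 - 8)*(-9 + 26)/3 = -(-32)*17/3 = -⅓*(-544) = 544/3 ≈ 181.33)
G(-3)*(P + 49) = (-7 - 1*(-3))*(544/3 + 49) = (-7 + 3)*(691/3) = -4*691/3 = -2764/3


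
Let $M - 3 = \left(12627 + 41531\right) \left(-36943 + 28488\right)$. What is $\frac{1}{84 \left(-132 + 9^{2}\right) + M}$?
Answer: $- \frac{1}{457910171} \approx -2.1838 \cdot 10^{-9}$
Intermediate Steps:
$M = -457905887$ ($M = 3 + \left(12627 + 41531\right) \left(-36943 + 28488\right) = 3 + 54158 \left(-8455\right) = 3 - 457905890 = -457905887$)
$\frac{1}{84 \left(-132 + 9^{2}\right) + M} = \frac{1}{84 \left(-132 + 9^{2}\right) - 457905887} = \frac{1}{84 \left(-132 + 81\right) - 457905887} = \frac{1}{84 \left(-51\right) - 457905887} = \frac{1}{-4284 - 457905887} = \frac{1}{-457910171} = - \frac{1}{457910171}$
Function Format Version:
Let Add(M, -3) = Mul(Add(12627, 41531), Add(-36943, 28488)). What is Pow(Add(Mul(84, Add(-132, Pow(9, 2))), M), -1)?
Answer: Rational(-1, 457910171) ≈ -2.1838e-9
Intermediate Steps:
M = -457905887 (M = Add(3, Mul(Add(12627, 41531), Add(-36943, 28488))) = Add(3, Mul(54158, -8455)) = Add(3, -457905890) = -457905887)
Pow(Add(Mul(84, Add(-132, Pow(9, 2))), M), -1) = Pow(Add(Mul(84, Add(-132, Pow(9, 2))), -457905887), -1) = Pow(Add(Mul(84, Add(-132, 81)), -457905887), -1) = Pow(Add(Mul(84, -51), -457905887), -1) = Pow(Add(-4284, -457905887), -1) = Pow(-457910171, -1) = Rational(-1, 457910171)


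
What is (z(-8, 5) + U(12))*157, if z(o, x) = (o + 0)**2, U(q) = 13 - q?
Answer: 10205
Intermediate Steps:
z(o, x) = o**2
(z(-8, 5) + U(12))*157 = ((-8)**2 + (13 - 1*12))*157 = (64 + (13 - 12))*157 = (64 + 1)*157 = 65*157 = 10205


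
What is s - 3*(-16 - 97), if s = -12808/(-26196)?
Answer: 2223313/6549 ≈ 339.49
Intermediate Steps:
s = 3202/6549 (s = -12808*(-1/26196) = 3202/6549 ≈ 0.48893)
s - 3*(-16 - 97) = 3202/6549 - 3*(-16 - 97) = 3202/6549 - 3*(-113) = 3202/6549 - 1*(-339) = 3202/6549 + 339 = 2223313/6549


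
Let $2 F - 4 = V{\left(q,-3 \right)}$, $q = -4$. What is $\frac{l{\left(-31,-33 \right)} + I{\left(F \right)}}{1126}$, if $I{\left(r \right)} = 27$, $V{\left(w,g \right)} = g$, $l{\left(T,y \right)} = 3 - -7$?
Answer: $\frac{37}{1126} \approx 0.03286$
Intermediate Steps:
$l{\left(T,y \right)} = 10$ ($l{\left(T,y \right)} = 3 + 7 = 10$)
$F = \frac{1}{2}$ ($F = 2 + \frac{1}{2} \left(-3\right) = 2 - \frac{3}{2} = \frac{1}{2} \approx 0.5$)
$\frac{l{\left(-31,-33 \right)} + I{\left(F \right)}}{1126} = \frac{10 + 27}{1126} = 37 \cdot \frac{1}{1126} = \frac{37}{1126}$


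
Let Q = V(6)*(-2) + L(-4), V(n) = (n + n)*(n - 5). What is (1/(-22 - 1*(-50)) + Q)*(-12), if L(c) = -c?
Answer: 1677/7 ≈ 239.57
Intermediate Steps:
V(n) = 2*n*(-5 + n) (V(n) = (2*n)*(-5 + n) = 2*n*(-5 + n))
Q = -20 (Q = (2*6*(-5 + 6))*(-2) - 1*(-4) = (2*6*1)*(-2) + 4 = 12*(-2) + 4 = -24 + 4 = -20)
(1/(-22 - 1*(-50)) + Q)*(-12) = (1/(-22 - 1*(-50)) - 20)*(-12) = (1/(-22 + 50) - 20)*(-12) = (1/28 - 20)*(-12) = -559/28*(-12) = 1677/7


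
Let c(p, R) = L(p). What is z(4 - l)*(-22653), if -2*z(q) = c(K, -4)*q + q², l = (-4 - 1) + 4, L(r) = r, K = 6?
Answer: 1245915/2 ≈ 6.2296e+5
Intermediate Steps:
l = -1 (l = -5 + 4 = -1)
c(p, R) = p
z(q) = -3*q - q²/2 (z(q) = -(6*q + q²)/2 = -(q² + 6*q)/2 = -3*q - q²/2)
z(4 - l)*(-22653) = -(4 - 1*(-1))*(6 + (4 - 1*(-1)))/2*(-22653) = -(4 + 1)*(6 + (4 + 1))/2*(-22653) = -½*5*(6 + 5)*(-22653) = -½*5*11*(-22653) = -55/2*(-22653) = 1245915/2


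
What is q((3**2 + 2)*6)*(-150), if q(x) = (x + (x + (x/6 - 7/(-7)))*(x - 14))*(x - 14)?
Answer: -32151600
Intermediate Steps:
q(x) = (-14 + x)*(x + (1 + 7*x/6)*(-14 + x)) (q(x) = (x + (x + (x*(1/6) - 7*(-1/7)))*(-14 + x))*(-14 + x) = (x + (x + (x/6 + 1))*(-14 + x))*(-14 + x) = (x + (x + (1 + x/6))*(-14 + x))*(-14 + x) = (x + (1 + 7*x/6)*(-14 + x))*(-14 + x) = (-14 + x)*(x + (1 + 7*x/6)*(-14 + x)))
q((3**2 + 2)*6)*(-150) = (196 - 92*36*(3**2 + 2)**2/3 + 7*((3**2 + 2)*6)**3/6 + 560*((3**2 + 2)*6)/3)*(-150) = (196 - 92*36*(9 + 2)**2/3 + 7*((9 + 2)*6)**3/6 + 560*((9 + 2)*6)/3)*(-150) = (196 - 92*(11*6)**2/3 + 7*(11*6)**3/6 + 560*(11*6)/3)*(-150) = (196 - 92/3*66**2 + (7/6)*66**3 + (560/3)*66)*(-150) = (196 - 92/3*4356 + (7/6)*287496 + 12320)*(-150) = (196 - 133584 + 335412 + 12320)*(-150) = 214344*(-150) = -32151600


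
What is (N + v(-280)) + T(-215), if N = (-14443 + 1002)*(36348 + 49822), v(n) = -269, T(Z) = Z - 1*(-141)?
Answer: -1158211313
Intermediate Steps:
T(Z) = 141 + Z (T(Z) = Z + 141 = 141 + Z)
N = -1158210970 (N = -13441*86170 = -1158210970)
(N + v(-280)) + T(-215) = (-1158210970 - 269) + (141 - 215) = -1158211239 - 74 = -1158211313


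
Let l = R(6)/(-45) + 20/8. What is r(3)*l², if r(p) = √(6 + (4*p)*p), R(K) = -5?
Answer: 2209*√42/324 ≈ 44.185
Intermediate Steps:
r(p) = √(6 + 4*p²)
l = 47/18 (l = -5/(-45) + 20/8 = -5*(-1/45) + 20*(⅛) = ⅑ + 5/2 = 47/18 ≈ 2.6111)
r(3)*l² = √(6 + 4*3²)*(47/18)² = √(6 + 4*9)*(2209/324) = √(6 + 36)*(2209/324) = √42*(2209/324) = 2209*√42/324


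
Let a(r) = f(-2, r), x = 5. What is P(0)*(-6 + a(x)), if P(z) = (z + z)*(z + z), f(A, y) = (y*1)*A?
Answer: 0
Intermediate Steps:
f(A, y) = A*y (f(A, y) = y*A = A*y)
P(z) = 4*z² (P(z) = (2*z)*(2*z) = 4*z²)
a(r) = -2*r
P(0)*(-6 + a(x)) = (4*0²)*(-6 - 2*5) = (4*0)*(-6 - 10) = 0*(-16) = 0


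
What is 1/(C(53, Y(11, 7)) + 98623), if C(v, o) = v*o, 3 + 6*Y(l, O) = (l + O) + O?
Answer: 3/296452 ≈ 1.0120e-5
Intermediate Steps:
Y(l, O) = -½ + O/3 + l/6 (Y(l, O) = -½ + ((l + O) + O)/6 = -½ + ((O + l) + O)/6 = -½ + (l + 2*O)/6 = -½ + (O/3 + l/6) = -½ + O/3 + l/6)
C(v, o) = o*v
1/(C(53, Y(11, 7)) + 98623) = 1/((-½ + (⅓)*7 + (⅙)*11)*53 + 98623) = 1/((-½ + 7/3 + 11/6)*53 + 98623) = 1/((11/3)*53 + 98623) = 1/(583/3 + 98623) = 1/(296452/3) = 3/296452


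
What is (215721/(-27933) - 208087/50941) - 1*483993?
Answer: -20869919946817/43119241 ≈ -4.8401e+5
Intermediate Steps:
(215721/(-27933) - 208087/50941) - 1*483993 = (215721*(-1/27933) - 208087*1/50941) - 483993 = (-71907/9311 - 18917/4631) - 483993 = -509137504/43119241 - 483993 = -20869919946817/43119241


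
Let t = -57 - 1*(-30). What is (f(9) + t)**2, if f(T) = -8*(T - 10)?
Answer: 361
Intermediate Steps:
t = -27 (t = -57 + 30 = -27)
f(T) = 80 - 8*T (f(T) = -8*(-10 + T) = 80 - 8*T)
(f(9) + t)**2 = ((80 - 8*9) - 27)**2 = ((80 - 72) - 27)**2 = (8 - 27)**2 = (-19)**2 = 361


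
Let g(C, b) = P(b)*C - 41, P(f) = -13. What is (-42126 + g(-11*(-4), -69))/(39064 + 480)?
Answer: -42739/39544 ≈ -1.0808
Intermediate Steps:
g(C, b) = -41 - 13*C (g(C, b) = -13*C - 41 = -41 - 13*C)
(-42126 + g(-11*(-4), -69))/(39064 + 480) = (-42126 + (-41 - (-143)*(-4)))/(39064 + 480) = (-42126 + (-41 - 13*44))/39544 = (-42126 + (-41 - 572))*(1/39544) = (-42126 - 613)*(1/39544) = -42739*1/39544 = -42739/39544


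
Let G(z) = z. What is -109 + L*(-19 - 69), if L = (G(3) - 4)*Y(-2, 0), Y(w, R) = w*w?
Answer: 243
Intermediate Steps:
Y(w, R) = w²
L = -4 (L = (3 - 4)*(-2)² = -1*4 = -4)
-109 + L*(-19 - 69) = -109 - 4*(-19 - 69) = -109 - 4*(-88) = -109 + 352 = 243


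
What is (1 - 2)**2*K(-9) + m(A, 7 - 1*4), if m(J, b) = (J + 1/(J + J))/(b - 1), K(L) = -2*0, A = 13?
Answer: 339/52 ≈ 6.5192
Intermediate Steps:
K(L) = 0
m(J, b) = (J + 1/(2*J))/(-1 + b)
(1 - 2)**2*K(-9) + m(A, 7 - 1*4) = (1 - 2)**2*0 + (1/2 + 13**2)/(13*(-1 + (7 - 1*4))) = (-1)**2*0 + (1/2 + 169)/(13*(-1 + (7 - 4))) = 1*0 + (1/13)*(339/2)/(-1 + 3) = 0 + (1/13)*(339/2)/2 = 0 + (1/13)*(1/2)*(339/2) = 0 + 339/52 = 339/52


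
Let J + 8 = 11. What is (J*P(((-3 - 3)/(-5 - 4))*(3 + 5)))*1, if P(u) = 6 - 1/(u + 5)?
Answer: 549/31 ≈ 17.710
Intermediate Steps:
J = 3 (J = -8 + 11 = 3)
P(u) = 6 - 1/(5 + u)
(J*P(((-3 - 3)/(-5 - 4))*(3 + 5)))*1 = (3*((29 + 6*(((-3 - 3)/(-5 - 4))*(3 + 5)))/(5 + ((-3 - 3)/(-5 - 4))*(3 + 5))))*1 = (3*((29 + 6*(-6/(-9)*8))/(5 - 6/(-9)*8)))*1 = (3*((29 + 6*(-6*(-⅑)*8))/(5 - 6*(-⅑)*8)))*1 = (3*((29 + 6*((⅔)*8))/(5 + (⅔)*8)))*1 = (3*((29 + 6*(16/3))/(5 + 16/3)))*1 = (3*((29 + 32)/(31/3)))*1 = (3*((3/31)*61))*1 = (3*(183/31))*1 = (549/31)*1 = 549/31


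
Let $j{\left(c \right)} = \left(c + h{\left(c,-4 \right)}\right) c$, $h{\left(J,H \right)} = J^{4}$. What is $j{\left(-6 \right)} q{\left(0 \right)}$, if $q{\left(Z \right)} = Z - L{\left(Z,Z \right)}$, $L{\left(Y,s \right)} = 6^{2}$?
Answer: $278640$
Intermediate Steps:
$L{\left(Y,s \right)} = 36$
$j{\left(c \right)} = c \left(c + c^{4}\right)$ ($j{\left(c \right)} = \left(c + c^{4}\right) c = c \left(c + c^{4}\right)$)
$q{\left(Z \right)} = -36 + Z$ ($q{\left(Z \right)} = Z - 36 = -36 + Z$)
$j{\left(-6 \right)} q{\left(0 \right)} = \left(\left(-6\right)^{2} + \left(-6\right)^{5}\right) \left(-36 + 0\right) = \left(36 - 7776\right) \left(-36\right) = \left(-7740\right) \left(-36\right) = 278640$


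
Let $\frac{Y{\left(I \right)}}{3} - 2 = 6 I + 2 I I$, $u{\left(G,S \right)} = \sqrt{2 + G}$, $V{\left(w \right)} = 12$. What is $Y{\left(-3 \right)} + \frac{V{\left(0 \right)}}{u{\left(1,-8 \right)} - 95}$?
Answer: $\frac{26496}{4511} - \frac{6 \sqrt{3}}{4511} \approx 5.8713$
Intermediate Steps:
$Y{\left(I \right)} = 6 + 6 I^{2} + 18 I$ ($Y{\left(I \right)} = 6 + 3 \left(6 I + 2 I I\right) = 6 + 3 \left(6 I + 2 I^{2}\right) = 6 + 3 \left(2 I^{2} + 6 I\right) = 6 + \left(6 I^{2} + 18 I\right) = 6 + 6 I^{2} + 18 I$)
$Y{\left(-3 \right)} + \frac{V{\left(0 \right)}}{u{\left(1,-8 \right)} - 95} = \left(6 + 6 \left(-3\right)^{2} + 18 \left(-3\right)\right) + \frac{12}{\sqrt{2 + 1} - 95} = \left(6 + 6 \cdot 9 - 54\right) + \frac{12}{\sqrt{3} - 95} = \left(6 + 54 - 54\right) + \frac{12}{-95 + \sqrt{3}} = 6 + \frac{12}{-95 + \sqrt{3}}$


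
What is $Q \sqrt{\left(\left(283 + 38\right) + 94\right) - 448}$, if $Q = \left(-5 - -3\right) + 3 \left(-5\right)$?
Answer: $- 17 i \sqrt{33} \approx - 97.658 i$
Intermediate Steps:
$Q = -17$ ($Q = \left(-5 + 3\right) - 15 = -2 - 15 = -17$)
$Q \sqrt{\left(\left(283 + 38\right) + 94\right) - 448} = - 17 \sqrt{\left(\left(283 + 38\right) + 94\right) - 448} = - 17 \sqrt{\left(321 + 94\right) - 448} = - 17 \sqrt{415 - 448} = - 17 \sqrt{-33} = - 17 i \sqrt{33}$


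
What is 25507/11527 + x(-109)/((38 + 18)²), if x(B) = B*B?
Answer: 216942239/36148672 ≈ 6.0014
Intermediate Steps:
x(B) = B²
25507/11527 + x(-109)/((38 + 18)²) = 25507/11527 + (-109)²/((38 + 18)²) = 25507*(1/11527) + 11881/(56²) = 25507/11527 + 11881/3136 = 216942239/36148672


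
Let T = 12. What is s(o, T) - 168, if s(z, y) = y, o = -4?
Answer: -156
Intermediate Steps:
s(o, T) - 168 = 12 - 168 = -156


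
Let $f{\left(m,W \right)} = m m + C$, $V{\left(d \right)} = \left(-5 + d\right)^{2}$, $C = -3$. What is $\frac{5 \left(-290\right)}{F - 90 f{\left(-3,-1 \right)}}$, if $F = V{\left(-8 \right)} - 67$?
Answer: $\frac{725}{219} \approx 3.3105$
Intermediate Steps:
$f{\left(m,W \right)} = -3 + m^{2}$ ($f{\left(m,W \right)} = m m - 3 = m^{2} - 3 = -3 + m^{2}$)
$F = 102$ ($F = \left(-5 - 8\right)^{2} - 67 = \left(-13\right)^{2} - 67 = 169 - 67 = 102$)
$\frac{5 \left(-290\right)}{F - 90 f{\left(-3,-1 \right)}} = \frac{5 \left(-290\right)}{102 - 90 \left(-3 + \left(-3\right)^{2}\right)} = - \frac{1450}{102 - 90 \left(-3 + 9\right)} = - \frac{1450}{102 - 540} = - \frac{1450}{-438} = \left(-1450\right) \left(- \frac{1}{438}\right) = \frac{725}{219}$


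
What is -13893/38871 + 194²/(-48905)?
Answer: -714128707/633662085 ≈ -1.1270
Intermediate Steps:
-13893/38871 + 194²/(-48905) = -13893*1/38871 + 37636*(-1/48905) = -4631/12957 - 37636/48905 = -714128707/633662085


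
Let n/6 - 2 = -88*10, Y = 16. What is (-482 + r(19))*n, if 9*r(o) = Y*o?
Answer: 7083704/3 ≈ 2.3612e+6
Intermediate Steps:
r(o) = 16*o/9 (r(o) = (16*o)/9 = 16*o/9)
n = -5268 (n = 12 + 6*(-88*10) = 12 + 6*(-880) = 12 - 5280 = -5268)
(-482 + r(19))*n = (-482 + (16/9)*19)*(-5268) = (-482 + 304/9)*(-5268) = -4034/9*(-5268) = 7083704/3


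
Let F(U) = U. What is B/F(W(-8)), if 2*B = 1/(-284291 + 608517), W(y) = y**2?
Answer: 1/41500928 ≈ 2.4096e-8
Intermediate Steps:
B = 1/648452 (B = 1/(2*(-284291 + 608517)) = (1/2)/324226 = (1/2)*(1/324226) = 1/648452 ≈ 1.5421e-6)
B/F(W(-8)) = 1/(648452*((-8)**2)) = (1/648452)/64 = (1/648452)*(1/64) = 1/41500928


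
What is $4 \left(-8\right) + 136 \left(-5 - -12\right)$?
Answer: $920$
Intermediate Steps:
$4 \left(-8\right) + 136 \left(-5 - -12\right) = -32 + 136 \left(-5 + 12\right) = -32 + 136 \cdot 7 = -32 + 952 = 920$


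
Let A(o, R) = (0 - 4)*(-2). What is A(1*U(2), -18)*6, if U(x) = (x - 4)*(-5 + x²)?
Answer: 48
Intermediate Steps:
U(x) = (-5 + x²)*(-4 + x) (U(x) = (-4 + x)*(-5 + x²) = (-5 + x²)*(-4 + x))
A(o, R) = 8 (A(o, R) = -4*(-2) = 8)
A(1*U(2), -18)*6 = 8*6 = 48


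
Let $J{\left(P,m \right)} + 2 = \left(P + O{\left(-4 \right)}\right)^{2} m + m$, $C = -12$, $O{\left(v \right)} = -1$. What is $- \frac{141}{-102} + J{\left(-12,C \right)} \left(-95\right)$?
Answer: $\frac{6595707}{34} \approx 1.9399 \cdot 10^{5}$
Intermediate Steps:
$J{\left(P,m \right)} = -2 + m + m \left(-1 + P\right)^{2}$ ($J{\left(P,m \right)} = -2 + \left(\left(P - 1\right)^{2} m + m\right) = -2 + \left(\left(-1 + P\right)^{2} m + m\right) = -2 + \left(m \left(-1 + P\right)^{2} + m\right) = -2 + \left(m + m \left(-1 + P\right)^{2}\right) = -2 + m + m \left(-1 + P\right)^{2}$)
$- \frac{141}{-102} + J{\left(-12,C \right)} \left(-95\right) = - \frac{141}{-102} + \left(-2 - 12 - 12 \left(-1 - 12\right)^{2}\right) \left(-95\right) = \left(-141\right) \left(- \frac{1}{102}\right) + \left(-2 - 12 - 12 \left(-13\right)^{2}\right) \left(-95\right) = \frac{47}{34} + \left(-2 - 12 - 2028\right) \left(-95\right) = \frac{47}{34} - -193990 = \frac{47}{34} + 193990 = \frac{6595707}{34}$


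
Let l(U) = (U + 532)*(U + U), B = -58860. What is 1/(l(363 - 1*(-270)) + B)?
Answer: 1/1416030 ≈ 7.0620e-7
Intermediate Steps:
l(U) = 2*U*(532 + U) (l(U) = (532 + U)*(2*U) = 2*U*(532 + U))
1/(l(363 - 1*(-270)) + B) = 1/(2*(363 - 1*(-270))*(532 + (363 - 1*(-270))) - 58860) = 1/(2*(363 + 270)*(532 + (363 + 270)) - 58860) = 1/(2*633*(532 + 633) - 58860) = 1/(2*633*1165 - 58860) = 1/(1474890 - 58860) = 1/1416030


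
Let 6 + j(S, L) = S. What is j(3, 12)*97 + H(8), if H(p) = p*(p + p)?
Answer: -163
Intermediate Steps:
H(p) = 2*p² (H(p) = p*(2*p) = 2*p²)
j(S, L) = -6 + S
j(3, 12)*97 + H(8) = (-6 + 3)*97 + 2*8² = -3*97 + 2*64 = -291 + 128 = -163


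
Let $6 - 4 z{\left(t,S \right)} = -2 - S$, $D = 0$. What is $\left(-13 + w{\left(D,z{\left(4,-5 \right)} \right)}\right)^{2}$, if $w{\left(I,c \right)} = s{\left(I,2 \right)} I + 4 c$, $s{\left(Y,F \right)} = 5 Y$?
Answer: $100$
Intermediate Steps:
$z{\left(t,S \right)} = 2 + \frac{S}{4}$ ($z{\left(t,S \right)} = \frac{3}{2} - \frac{-2 - S}{4} = \frac{3}{2} + \left(\frac{1}{2} + \frac{S}{4}\right) = 2 + \frac{S}{4}$)
$w{\left(I,c \right)} = 4 c + 5 I^{2}$ ($w{\left(I,c \right)} = 5 I I + 4 c = 5 I^{2} + 4 c = 4 c + 5 I^{2}$)
$\left(-13 + w{\left(D,z{\left(4,-5 \right)} \right)}\right)^{2} = \left(-13 + \left(4 \left(2 + \frac{1}{4} \left(-5\right)\right) + 5 \cdot 0^{2}\right)\right)^{2} = \left(-13 + \left(4 \left(2 - \frac{5}{4}\right) + 5 \cdot 0\right)\right)^{2} = \left(-13 + \left(4 \cdot \frac{3}{4} + 0\right)\right)^{2} = \left(-13 + \left(3 + 0\right)\right)^{2} = \left(-13 + 3\right)^{2} = \left(-10\right)^{2} = 100$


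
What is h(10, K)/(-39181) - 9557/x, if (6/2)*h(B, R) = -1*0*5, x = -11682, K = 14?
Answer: 9557/11682 ≈ 0.81810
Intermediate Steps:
h(B, R) = 0 (h(B, R) = (-1*0*5)/3 = (0*5)/3 = (1/3)*0 = 0)
h(10, K)/(-39181) - 9557/x = 0/(-39181) - 9557/(-11682) = 0*(-1/39181) - 9557*(-1/11682) = 0 + 9557/11682 = 9557/11682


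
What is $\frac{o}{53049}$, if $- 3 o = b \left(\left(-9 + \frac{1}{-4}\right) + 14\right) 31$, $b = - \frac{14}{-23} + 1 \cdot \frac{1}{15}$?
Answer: $- \frac{137237}{219622860} \approx -0.00062488$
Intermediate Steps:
$b = \frac{233}{345}$ ($b = \left(-14\right) \left(- \frac{1}{23}\right) + 1 \cdot \frac{1}{15} = \frac{14}{23} + \frac{1}{15} = \frac{233}{345} \approx 0.67536$)
$o = - \frac{137237}{4140}$ ($o = - \frac{\frac{233 \left(\left(-9 + \frac{1}{-4}\right) + 14\right)}{345} \cdot 31}{3} = - \frac{\frac{233 \left(\left(-9 - \frac{1}{4}\right) + 14\right)}{345} \cdot 31}{3} = - \frac{\frac{233 \left(- \frac{37}{4} + 14\right)}{345} \cdot 31}{3} = - \frac{\frac{233}{345} \cdot \frac{19}{4} \cdot 31}{3} = - \frac{\frac{4427}{1380} \cdot 31}{3} = \left(- \frac{1}{3}\right) \frac{137237}{1380} = - \frac{137237}{4140} \approx -33.149$)
$\frac{o}{53049} = - \frac{137237}{4140 \cdot 53049} = \left(- \frac{137237}{4140}\right) \frac{1}{53049} = - \frac{137237}{219622860}$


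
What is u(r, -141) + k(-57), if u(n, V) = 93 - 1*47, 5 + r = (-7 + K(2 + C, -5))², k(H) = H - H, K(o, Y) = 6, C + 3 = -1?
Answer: 46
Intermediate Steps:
C = -4 (C = -3 - 1 = -4)
k(H) = 0
r = -4 (r = -5 + (-7 + 6)² = -5 + (-1)² = -5 + 1 = -4)
u(n, V) = 46 (u(n, V) = 93 - 47 = 46)
u(r, -141) + k(-57) = 46 + 0 = 46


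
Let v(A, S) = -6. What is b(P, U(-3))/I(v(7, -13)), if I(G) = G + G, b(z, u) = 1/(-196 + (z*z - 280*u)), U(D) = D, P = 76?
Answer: -1/77040 ≈ -1.2980e-5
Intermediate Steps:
b(z, u) = 1/(-196 + z² - 280*u) (b(z, u) = 1/(-196 + (z² - 280*u)) = 1/(-196 + z² - 280*u))
I(G) = 2*G
b(P, U(-3))/I(v(7, -13)) = 1/((-196 + 76² - 280*(-3))*((2*(-6)))) = 1/((-196 + 5776 + 840)*(-12)) = -1/12/6420 = (1/6420)*(-1/12) = -1/77040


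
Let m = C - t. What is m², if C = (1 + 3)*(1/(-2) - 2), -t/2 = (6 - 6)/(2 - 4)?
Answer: 100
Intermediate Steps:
t = 0 (t = -2*(6 - 6)/(2 - 4) = -0/(-2) = -0*(-1)/2 = -2*0 = 0)
C = -10 (C = 4*(-½ - 2) = 4*(-5/2) = -10)
m = -10 (m = -10 - 1*0 = -10 + 0 = -10)
m² = (-10)² = 100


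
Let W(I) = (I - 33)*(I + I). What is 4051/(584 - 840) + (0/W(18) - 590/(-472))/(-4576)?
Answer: -579303/36608 ≈ -15.824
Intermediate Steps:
W(I) = 2*I*(-33 + I) (W(I) = (-33 + I)*(2*I) = 2*I*(-33 + I))
4051/(584 - 840) + (0/W(18) - 590/(-472))/(-4576) = 4051/(584 - 840) + (0/((2*18*(-33 + 18))) - 590/(-472))/(-4576) = 4051/(-256) + (0/((2*18*(-15))) - 590*(-1/472))*(-1/4576) = 4051*(-1/256) + (0/(-540) + 5/4)*(-1/4576) = -4051/256 + (0*(-1/540) + 5/4)*(-1/4576) = -4051/256 + (0 + 5/4)*(-1/4576) = -4051/256 + (5/4)*(-1/4576) = -4051/256 - 5/18304 = -579303/36608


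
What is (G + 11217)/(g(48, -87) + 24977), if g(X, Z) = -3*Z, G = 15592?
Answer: 26809/25238 ≈ 1.0622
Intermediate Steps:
(G + 11217)/(g(48, -87) + 24977) = (15592 + 11217)/(-3*(-87) + 24977) = 26809/(261 + 24977) = 26809/25238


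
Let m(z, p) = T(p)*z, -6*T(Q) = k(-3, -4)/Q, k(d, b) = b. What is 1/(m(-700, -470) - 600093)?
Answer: -141/84612973 ≈ -1.6664e-6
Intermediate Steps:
T(Q) = 2/(3*Q) (T(Q) = -(-2)/(3*Q) = 2/(3*Q))
m(z, p) = 2*z/(3*p) (m(z, p) = (2/(3*p))*z = 2*z/(3*p))
1/(m(-700, -470) - 600093) = 1/((2/3)*(-700)/(-470) - 600093) = 1/((2/3)*(-700)*(-1/470) - 600093) = 1/(140/141 - 600093) = 1/(-84612973/141) = -141/84612973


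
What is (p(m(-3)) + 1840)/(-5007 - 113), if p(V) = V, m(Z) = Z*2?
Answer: -917/2560 ≈ -0.35820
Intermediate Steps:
m(Z) = 2*Z
(p(m(-3)) + 1840)/(-5007 - 113) = (2*(-3) + 1840)/(-5007 - 113) = (-6 + 1840)/(-5120) = 1834*(-1/5120) = -917/2560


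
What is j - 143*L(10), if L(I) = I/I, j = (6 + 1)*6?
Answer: -101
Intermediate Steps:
j = 42 (j = 7*6 = 42)
L(I) = 1
j - 143*L(10) = 42 - 143*1 = 42 - 143 = -101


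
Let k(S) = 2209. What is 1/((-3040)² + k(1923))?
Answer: 1/9243809 ≈ 1.0818e-7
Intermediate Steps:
1/((-3040)² + k(1923)) = 1/((-3040)² + 2209) = 1/(9241600 + 2209) = 1/9243809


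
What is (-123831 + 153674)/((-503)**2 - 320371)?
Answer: -29843/67362 ≈ -0.44302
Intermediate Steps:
(-123831 + 153674)/((-503)**2 - 320371) = 29843/(253009 - 320371) = 29843/(-67362) = 29843*(-1/67362) = -29843/67362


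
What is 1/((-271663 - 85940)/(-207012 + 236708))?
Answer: -29696/357603 ≈ -0.083042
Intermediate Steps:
1/((-271663 - 85940)/(-207012 + 236708)) = 1/(-357603/29696) = -29696/357603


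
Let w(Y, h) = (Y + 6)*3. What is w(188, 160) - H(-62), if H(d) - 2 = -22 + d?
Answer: 664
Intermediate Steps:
H(d) = -20 + d (H(d) = 2 + (-22 + d) = -20 + d)
w(Y, h) = 18 + 3*Y (w(Y, h) = (6 + Y)*3 = 18 + 3*Y)
w(188, 160) - H(-62) = (18 + 3*188) - (-20 - 62) = (18 + 564) - 1*(-82) = 582 + 82 = 664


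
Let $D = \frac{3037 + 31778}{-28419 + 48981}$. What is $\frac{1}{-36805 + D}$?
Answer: $- \frac{6854}{252249865} \approx -2.7171 \cdot 10^{-5}$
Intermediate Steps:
$D = \frac{11605}{6854}$ ($D = \frac{34815}{20562} = 34815 \cdot \frac{1}{20562} = \frac{11605}{6854} \approx 1.6932$)
$\frac{1}{-36805 + D} = \frac{1}{-36805 + \frac{11605}{6854}} = \frac{1}{- \frac{252249865}{6854}} = - \frac{6854}{252249865}$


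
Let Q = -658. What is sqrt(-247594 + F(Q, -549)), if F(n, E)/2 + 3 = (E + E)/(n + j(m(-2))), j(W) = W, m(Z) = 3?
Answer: 2*I*sqrt(26556287905)/655 ≈ 497.59*I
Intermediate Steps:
F(n, E) = -6 + 4*E/(3 + n) (F(n, E) = -6 + 2*((E + E)/(n + 3)) = -6 + 2*((2*E)/(3 + n)) = -6 + 2*(2*E/(3 + n)) = -6 + 4*E/(3 + n))
sqrt(-247594 + F(Q, -549)) = sqrt(-247594 + 2*(-9 - 3*(-658) + 2*(-549))/(3 - 658)) = sqrt(-247594 + 2*(-9 + 1974 - 1098)/(-655)) = sqrt(-247594 + 2*(-1/655)*867) = sqrt(-247594 - 1734/655) = sqrt(-162175804/655) = 2*I*sqrt(26556287905)/655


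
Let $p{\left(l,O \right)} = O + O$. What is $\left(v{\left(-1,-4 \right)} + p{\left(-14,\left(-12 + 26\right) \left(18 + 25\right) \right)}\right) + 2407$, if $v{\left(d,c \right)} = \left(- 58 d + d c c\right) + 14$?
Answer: $3667$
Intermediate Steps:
$v{\left(d,c \right)} = 14 - 58 d + d c^{2}$ ($v{\left(d,c \right)} = \left(- 58 d + c d c\right) + 14 = \left(- 58 d + d c^{2}\right) + 14 = 14 - 58 d + d c^{2}$)
$p{\left(l,O \right)} = 2 O$
$\left(v{\left(-1,-4 \right)} + p{\left(-14,\left(-12 + 26\right) \left(18 + 25\right) \right)}\right) + 2407 = \left(\left(14 - -58 - \left(-4\right)^{2}\right) + 2 \left(-12 + 26\right) \left(18 + 25\right)\right) + 2407 = \left(\left(14 + 58 - 16\right) + 2 \cdot 14 \cdot 43\right) + 2407 = \left(\left(14 + 58 - 16\right) + 2 \cdot 602\right) + 2407 = \left(56 + 1204\right) + 2407 = 1260 + 2407 = 3667$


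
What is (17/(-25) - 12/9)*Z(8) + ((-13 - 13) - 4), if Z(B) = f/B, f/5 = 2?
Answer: -1951/60 ≈ -32.517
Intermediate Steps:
f = 10 (f = 5*2 = 10)
Z(B) = 10/B
(17/(-25) - 12/9)*Z(8) + ((-13 - 13) - 4) = (17/(-25) - 12/9)*(10/8) + ((-13 - 13) - 4) = (17*(-1/25) - 12*⅑)*(10*(⅛)) + (-26 - 4) = (-17/25 - 4/3)*(5/4) - 30 = -151/75*5/4 - 30 = -151/60 - 30 = -1951/60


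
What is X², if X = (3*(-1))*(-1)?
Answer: 9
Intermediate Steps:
X = 3 (X = -3*(-1) = 3)
X² = 3² = 9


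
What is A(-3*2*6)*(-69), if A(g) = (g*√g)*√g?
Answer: -89424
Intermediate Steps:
A(g) = g² (A(g) = g^(3/2)*√g = g²)
A(-3*2*6)*(-69) = (-3*2*6)²*(-69) = (-6*6)²*(-69) = (-36)²*(-69) = 1296*(-69) = -89424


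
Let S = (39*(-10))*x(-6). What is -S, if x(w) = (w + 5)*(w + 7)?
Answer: -390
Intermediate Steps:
x(w) = (5 + w)*(7 + w)
S = 390 (S = (39*(-10))*(35 + (-6)² + 12*(-6)) = -390*(35 + 36 - 72) = -390*(-1) = 390)
-S = -1*390 = -390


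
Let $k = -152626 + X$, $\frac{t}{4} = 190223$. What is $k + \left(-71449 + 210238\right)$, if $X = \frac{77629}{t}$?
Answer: $- \frac{10528384975}{760892} \approx -13837.0$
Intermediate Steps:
$t = 760892$ ($t = 4 \cdot 190223 = 760892$)
$X = \frac{77629}{760892} \approx 0.10202$
$k = - \frac{116131824763}{760892}$ ($k = -152626 + \frac{77629}{760892} = - \frac{116131824763}{760892} \approx -1.5263 \cdot 10^{5}$)
$k + \left(-71449 + 210238\right) = - \frac{116131824763}{760892} + \left(-71449 + 210238\right) = - \frac{116131824763}{760892} + 138789 = - \frac{10528384975}{760892}$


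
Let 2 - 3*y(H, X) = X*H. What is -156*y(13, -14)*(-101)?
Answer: 966368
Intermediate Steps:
y(H, X) = 2/3 - H*X/3 (y(H, X) = 2/3 - X*H/3 = 2/3 - H*X/3)
-156*y(13, -14)*(-101) = -156*(2/3 - 1/3*13*(-14))*(-101) = -156*(2/3 + 182/3)*(-101) = -156*184/3*(-101) = -9568*(-101) = 966368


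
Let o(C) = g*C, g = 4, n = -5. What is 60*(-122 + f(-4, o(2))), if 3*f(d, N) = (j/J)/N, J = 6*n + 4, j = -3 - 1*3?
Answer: -190305/26 ≈ -7319.4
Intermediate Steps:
j = -6 (j = -3 - 3 = -6)
o(C) = 4*C
J = -26 (J = 6*(-5) + 4 = -30 + 4 = -26)
f(d, N) = 1/(13*N) (f(d, N) = ((-6/(-26))/N)/3 = ((-6*(-1/26))/N)/3 = (3/(13*N))/3 = 1/(13*N))
60*(-122 + f(-4, o(2))) = 60*(-122 + 1/(13*((4*2)))) = 60*(-122 + (1/13)/8) = 60*(-122 + (1/13)*(⅛)) = 60*(-122 + 1/104) = 60*(-12687/104) = -190305/26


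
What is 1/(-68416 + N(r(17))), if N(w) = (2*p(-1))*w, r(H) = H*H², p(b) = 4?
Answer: -1/29112 ≈ -3.4350e-5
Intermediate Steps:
r(H) = H³
N(w) = 8*w (N(w) = (2*4)*w = 8*w)
1/(-68416 + N(r(17))) = 1/(-68416 + 8*17³) = 1/(-68416 + 8*4913) = 1/(-68416 + 39304) = 1/(-29112) = -1/29112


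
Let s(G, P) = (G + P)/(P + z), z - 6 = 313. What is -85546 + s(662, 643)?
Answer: -82293947/962 ≈ -85545.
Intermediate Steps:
z = 319 (z = 6 + 313 = 319)
s(G, P) = (G + P)/(319 + P) (s(G, P) = (G + P)/(P + 319) = (G + P)/(319 + P))
-85546 + s(662, 643) = -85546 + (662 + 643)/(319 + 643) = -85546 + 1305/962 = -82293947/962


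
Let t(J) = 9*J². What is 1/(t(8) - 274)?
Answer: 1/302 ≈ 0.0033113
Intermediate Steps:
1/(t(8) - 274) = 1/(9*8² - 274) = 1/(9*64 - 274) = 1/(576 - 274) = 1/302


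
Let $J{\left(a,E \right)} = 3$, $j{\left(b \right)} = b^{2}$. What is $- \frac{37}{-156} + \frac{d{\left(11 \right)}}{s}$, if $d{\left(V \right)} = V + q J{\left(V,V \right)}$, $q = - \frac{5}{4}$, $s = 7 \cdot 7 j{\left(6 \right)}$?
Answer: $\frac{22133}{91728} \approx 0.24129$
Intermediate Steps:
$s = 1764$ ($s = 7 \cdot 7 \cdot 6^{2} = 49 \cdot 36 = 1764$)
$q = - \frac{5}{4}$ ($q = \left(-5\right) \frac{1}{4} = - \frac{5}{4} \approx -1.25$)
$d{\left(V \right)} = - \frac{15}{4} + V$ ($d{\left(V \right)} = V - \frac{15}{4} = - \frac{15}{4} + V$)
$- \frac{37}{-156} + \frac{d{\left(11 \right)}}{s} = - \frac{37}{-156} + \frac{- \frac{15}{4} + 11}{1764} = \left(-37\right) \left(- \frac{1}{156}\right) + \frac{29}{4} \cdot \frac{1}{1764} = \frac{37}{156} + \frac{29}{7056} = \frac{22133}{91728}$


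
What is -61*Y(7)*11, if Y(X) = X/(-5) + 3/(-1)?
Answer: 14762/5 ≈ 2952.4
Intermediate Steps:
Y(X) = -3 - X/5 (Y(X) = X*(-1/5) + 3*(-1) = -X/5 - 3 = -3 - X/5)
-61*Y(7)*11 = -61*(-3 - 1/5*7)*11 = -61*(-3 - 7/5)*11 = -61*(-22/5)*11 = (1342/5)*11 = 14762/5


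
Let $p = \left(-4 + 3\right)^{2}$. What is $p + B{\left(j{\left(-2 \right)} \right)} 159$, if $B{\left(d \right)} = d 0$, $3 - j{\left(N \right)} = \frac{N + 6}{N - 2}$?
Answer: $1$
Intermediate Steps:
$j{\left(N \right)} = 3 - \frac{6 + N}{-2 + N}$ ($j{\left(N \right)} = 3 - \frac{N + 6}{N - 2} = 3 - \frac{6 + N}{-2 + N}$)
$p = 1$ ($p = \left(-1\right)^{2} = 1$)
$B{\left(d \right)} = 0$
$p + B{\left(j{\left(-2 \right)} \right)} 159 = 1 + 0 \cdot 159 = 1 + 0 = 1$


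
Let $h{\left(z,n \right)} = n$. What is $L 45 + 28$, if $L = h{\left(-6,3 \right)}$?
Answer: $163$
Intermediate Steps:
$L = 3$
$L 45 + 28 = 3 \cdot 45 + 28 = 135 + 28 = 163$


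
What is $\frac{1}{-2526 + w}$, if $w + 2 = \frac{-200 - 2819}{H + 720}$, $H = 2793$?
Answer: $- \frac{3513}{8883883} \approx -0.00039544$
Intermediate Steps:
$w = - \frac{10045}{3513}$ ($w = -2 + \frac{-200 - 2819}{2793 + 720} = -2 - \frac{3019}{3513} = - \frac{10045}{3513} \approx -2.8594$)
$\frac{1}{-2526 + w} = \frac{1}{-2526 - \frac{10045}{3513}} = \frac{1}{- \frac{8883883}{3513}} = - \frac{3513}{8883883}$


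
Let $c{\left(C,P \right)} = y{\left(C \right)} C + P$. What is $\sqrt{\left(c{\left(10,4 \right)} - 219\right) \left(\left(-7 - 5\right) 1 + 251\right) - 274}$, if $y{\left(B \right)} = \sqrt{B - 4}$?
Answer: $\sqrt{-51659 + 2390 \sqrt{6}} \approx 214.02 i$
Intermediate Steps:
$y{\left(B \right)} = \sqrt{-4 + B}$
$c{\left(C,P \right)} = P + C \sqrt{-4 + C}$ ($c{\left(C,P \right)} = \sqrt{-4 + C} C + P = C \sqrt{-4 + C} + P = P + C \sqrt{-4 + C}$)
$\sqrt{\left(c{\left(10,4 \right)} - 219\right) \left(\left(-7 - 5\right) 1 + 251\right) - 274} = \sqrt{\left(\left(4 + 10 \sqrt{-4 + 10}\right) - 219\right) \left(\left(-7 - 5\right) 1 + 251\right) - 274} = \sqrt{\left(\left(4 + 10 \sqrt{6}\right) - 219\right) \left(\left(-12\right) 1 + 251\right) - 274} = \sqrt{\left(-215 + 10 \sqrt{6}\right) \left(-12 + 251\right) - 274} = \sqrt{\left(-215 + 10 \sqrt{6}\right) 239 - 274} = \sqrt{\left(-51385 + 2390 \sqrt{6}\right) - 274} = \sqrt{-51659 + 2390 \sqrt{6}}$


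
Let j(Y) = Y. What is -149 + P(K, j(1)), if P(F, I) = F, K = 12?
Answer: -137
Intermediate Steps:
-149 + P(K, j(1)) = -149 + 12 = -137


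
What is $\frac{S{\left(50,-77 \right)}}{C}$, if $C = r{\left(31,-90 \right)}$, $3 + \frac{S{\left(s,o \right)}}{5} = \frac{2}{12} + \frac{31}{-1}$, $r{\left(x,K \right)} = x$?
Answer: $- \frac{1015}{186} \approx -5.457$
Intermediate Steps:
$S{\left(s,o \right)} = - \frac{1015}{6}$ ($S{\left(s,o \right)} = -15 + 5 \left(\frac{2}{12} + \frac{31}{-1}\right) = -15 + 5 \left(2 \cdot \frac{1}{12} + 31 \left(-1\right)\right) = -15 + 5 \left(\frac{1}{6} - 31\right) = -15 + 5 \left(- \frac{185}{6}\right) = -15 - \frac{925}{6} = - \frac{1015}{6}$)
$C = 31$
$\frac{S{\left(50,-77 \right)}}{C} = - \frac{1015}{6 \cdot 31} = \left(- \frac{1015}{6}\right) \frac{1}{31} = - \frac{1015}{186}$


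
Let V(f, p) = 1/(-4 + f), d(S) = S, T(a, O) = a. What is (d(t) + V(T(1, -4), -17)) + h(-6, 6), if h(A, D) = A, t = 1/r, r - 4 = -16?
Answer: -77/12 ≈ -6.4167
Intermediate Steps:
r = -12 (r = 4 - 16 = -12)
t = -1/12 (t = 1/(-12) = -1/12 ≈ -0.083333)
(d(t) + V(T(1, -4), -17)) + h(-6, 6) = (-1/12 + 1/(-4 + 1)) - 6 = (-1/12 + 1/(-3)) - 6 = (-1/12 - ⅓) - 6 = -5/12 - 6 = -77/12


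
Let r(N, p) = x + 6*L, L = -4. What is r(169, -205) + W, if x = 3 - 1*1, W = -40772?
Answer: -40794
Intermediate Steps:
x = 2 (x = 3 - 1 = 2)
r(N, p) = -22 (r(N, p) = 2 + 6*(-4) = 2 - 24 = -22)
r(169, -205) + W = -22 - 40772 = -40794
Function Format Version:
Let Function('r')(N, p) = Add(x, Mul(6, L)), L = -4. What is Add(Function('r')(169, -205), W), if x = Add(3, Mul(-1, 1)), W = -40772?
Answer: -40794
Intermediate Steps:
x = 2 (x = Add(3, -1) = 2)
Function('r')(N, p) = -22 (Function('r')(N, p) = Add(2, Mul(6, -4)) = Add(2, -24) = -22)
Add(Function('r')(169, -205), W) = Add(-22, -40772) = -40794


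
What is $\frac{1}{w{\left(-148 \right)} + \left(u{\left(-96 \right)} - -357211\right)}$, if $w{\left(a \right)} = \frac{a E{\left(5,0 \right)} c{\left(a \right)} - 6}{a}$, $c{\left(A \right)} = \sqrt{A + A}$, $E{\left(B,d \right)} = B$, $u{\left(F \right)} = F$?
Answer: $\frac{1955561962}{698360629861569} - \frac{54760 i \sqrt{74}}{698360629861569} \approx 2.8002 \cdot 10^{-6} - 6.7453 \cdot 10^{-10} i$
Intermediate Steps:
$c{\left(A \right)} = \sqrt{2} \sqrt{A}$ ($c{\left(A \right)} = \sqrt{2 A} = \sqrt{2} \sqrt{A}$)
$w{\left(a \right)} = \frac{-6 + 5 \sqrt{2} a^{\frac{3}{2}}}{a}$ ($w{\left(a \right)} = \frac{a 5 \sqrt{2} \sqrt{a} - 6}{a} = \frac{5 a \sqrt{2} \sqrt{a} - 6}{a} = \frac{5 \sqrt{2} a^{\frac{3}{2}} - 6}{a} = \frac{-6 + 5 \sqrt{2} a^{\frac{3}{2}}}{a}$)
$\frac{1}{w{\left(-148 \right)} + \left(u{\left(-96 \right)} - -357211\right)} = \frac{1}{\frac{-6 + 5 \sqrt{2} \left(-148\right)^{\frac{3}{2}}}{-148} - -357115} = \frac{1}{- \frac{-6 + 5 \sqrt{2} \left(- 296 i \sqrt{37}\right)}{148} + \left(-96 + 357211\right)} = \frac{1}{- \frac{-6 - 1480 i \sqrt{74}}{148} + 357115} = \frac{1}{\left(\frac{3}{74} + 10 i \sqrt{74}\right) + 357115} = \frac{1}{\frac{26426513}{74} + 10 i \sqrt{74}}$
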